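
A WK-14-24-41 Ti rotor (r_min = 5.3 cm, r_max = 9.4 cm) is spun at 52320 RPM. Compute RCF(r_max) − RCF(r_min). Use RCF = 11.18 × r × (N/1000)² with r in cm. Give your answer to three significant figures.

≈ 125000 ×g

RCF_max = 11.18 × 9.4 × (52.32)² = 11.18 × 9.4 × 2,737.3824 ≈ 287,677 × g
RCF_min = 11.18 × 5.3 × (52.32)² = 11.18 × 5.3 × 2,737.3824 ≈ 162,200.9 × g
ΔRCF = 287,677 − 162,200.9 = 125,476.1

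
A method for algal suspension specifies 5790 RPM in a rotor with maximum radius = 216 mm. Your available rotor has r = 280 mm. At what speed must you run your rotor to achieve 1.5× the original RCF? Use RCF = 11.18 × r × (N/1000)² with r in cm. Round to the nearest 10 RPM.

Original rotor: r = 216 mm = 21.6 cm
RCF_original = 11.18 × 21.6 × (5.79)² = 11.18 × 21.6 × 33.5241 ≈ 8,095.7 × g
Target RCF = 1.5 × 8,095.7 ≈ 12,143.5 × g
Your rotor: r = 280 mm = 28.0 cm
12,143.5 = 11.18 × 28 × (N/1000)²
(N/1000)² = 12,143.5 / 313.04 = 38.79217
N = 1000 × √38.79217 ≈ 6,228.3

6230 RPM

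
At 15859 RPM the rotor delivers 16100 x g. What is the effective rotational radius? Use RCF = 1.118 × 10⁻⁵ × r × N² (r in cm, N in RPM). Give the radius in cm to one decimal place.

RCF = 1.118 × 10⁻⁵ × r × N²
16100 = 1.118 × 10⁻⁵ × r × (15859)²
r = 16100 / (1.118 × 10⁻⁵ × 251,507,881) = 16100 / 2811.858 ≈ 5.726 cm

5.7 cm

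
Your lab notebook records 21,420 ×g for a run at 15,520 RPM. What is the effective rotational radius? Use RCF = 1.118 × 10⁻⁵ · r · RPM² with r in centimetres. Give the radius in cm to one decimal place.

r ≈ 8.0 cm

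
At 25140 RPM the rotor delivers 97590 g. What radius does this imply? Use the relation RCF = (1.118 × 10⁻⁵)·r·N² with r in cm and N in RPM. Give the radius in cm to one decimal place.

97590 = 1.118 × 10⁻⁵ × r × (25140)²
r = 97590 / (1.118 × 10⁻⁵ × 632,019,600) = 97590 / 7065.979 ≈ 13.811 cm

13.8 cm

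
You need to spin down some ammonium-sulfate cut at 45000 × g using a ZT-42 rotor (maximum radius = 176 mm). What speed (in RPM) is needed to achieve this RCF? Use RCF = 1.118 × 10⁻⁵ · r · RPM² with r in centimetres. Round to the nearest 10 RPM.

r = 176 mm = 17.6 cm
RCF = 1.118 × 10⁻⁵ × r × N²
45,000 = 1.118 × 10⁻⁵ × 17.6 × N²
N² = 45,000 / (19.6768 × 10⁻⁵) = 228,695,723
N ≈ √228,695,723 ≈ 15,122.7

≈ 15120 RPM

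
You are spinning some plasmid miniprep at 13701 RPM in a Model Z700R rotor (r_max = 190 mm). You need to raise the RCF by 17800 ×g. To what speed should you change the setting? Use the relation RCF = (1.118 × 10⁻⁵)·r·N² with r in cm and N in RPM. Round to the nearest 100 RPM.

r = 190 mm = 19.0 cm
Current RCF = 1.118 × 10⁻⁵ × 19 × (13701)² = 1.118 × 10⁻⁵ × 19 × 187,717,401 ≈ 39,874.9 × g
Target RCF = 39,874.9 + 17,800 = 57,674.9 × g
N² = 57,674.9 / (21.242 × 10⁻⁵) = 271,513,511
N ≈ √271,513,511 ≈ 16,477.7

16500 RPM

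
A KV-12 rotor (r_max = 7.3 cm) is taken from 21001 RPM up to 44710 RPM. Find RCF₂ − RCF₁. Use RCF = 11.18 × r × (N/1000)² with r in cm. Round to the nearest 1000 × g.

RCF₁ = 11.18 × 7.3 × (21.001)² = 11.18 × 7.3 × 441.042001 ≈ 35,995.2 × g
RCF₂ = 11.18 × 7.3 × (44.71)² = 11.18 × 7.3 × 1,998.9841 ≈ 163,145.1 × g
Increase = 163,145.1 − 35,995.2 = 127,149.9

127000 g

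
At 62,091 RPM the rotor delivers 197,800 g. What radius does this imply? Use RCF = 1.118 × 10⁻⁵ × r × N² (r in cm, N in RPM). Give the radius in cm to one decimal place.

≈ 4.6 cm

197800 = 1.118 × 10⁻⁵ × r × (62091)²
r = 197800 / (1.118 × 10⁻⁵ × 3,855,292,281) = 197800 / 43102.17 ≈ 4.589 cm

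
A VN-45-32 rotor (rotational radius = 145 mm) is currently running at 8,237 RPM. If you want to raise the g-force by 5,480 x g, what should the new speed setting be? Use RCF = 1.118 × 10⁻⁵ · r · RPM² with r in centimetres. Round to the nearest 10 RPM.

r = 145 mm = 14.5 cm
Current RCF = 1.118 × 10⁻⁵ × 14.5 × (8237)² = 1.118 × 10⁻⁵ × 14.5 × 67,848,169 ≈ 10,998.9 × g
Target RCF = 10,998.9 + 5,480 = 16,478.9 × g
N² = 16,478.9 / (16.211 × 10⁻⁵) = 101,652,582
N ≈ √101,652,582 ≈ 10,082.3

10080 RPM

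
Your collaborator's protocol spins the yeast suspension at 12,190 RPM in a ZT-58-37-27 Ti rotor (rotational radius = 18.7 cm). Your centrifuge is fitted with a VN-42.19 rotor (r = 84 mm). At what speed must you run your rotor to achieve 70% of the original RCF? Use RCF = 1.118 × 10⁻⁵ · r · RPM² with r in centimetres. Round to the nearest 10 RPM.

15220 RPM

RCF_original = 1.118 × 10⁻⁵ × 18.7 × (12190)² = 1.118 × 10⁻⁵ × 18.7 × 148,596,100 ≈ 31,066.4 × g
Target RCF = 0.7 × 31,066.4 ≈ 21,746.5 × g
Your rotor: r = 84 mm = 8.4 cm
21,746.5 = 1.118 × 10⁻⁵ × 8.4 × N²
N² = 21,746.5 / (9.3912 × 10⁻⁵) = 231,562,527
N ≈ √231,562,527 ≈ 15,217.2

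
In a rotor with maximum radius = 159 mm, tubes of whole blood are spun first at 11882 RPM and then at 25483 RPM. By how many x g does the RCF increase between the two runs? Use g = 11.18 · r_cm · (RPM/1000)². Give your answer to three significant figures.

r = 159 mm = 15.9 cm
RCF₁ = 11.18 × 15.9 × (11.882)² = 11.18 × 15.9 × 141.181924 ≈ 25,096.8 × g
RCF₂ = 11.18 × 15.9 × (25.483)² = 11.18 × 15.9 × 649.383289 ≈ 115,435.7 × g
Increase = 115,435.7 − 25,096.8 = 90,338.9

90300 x g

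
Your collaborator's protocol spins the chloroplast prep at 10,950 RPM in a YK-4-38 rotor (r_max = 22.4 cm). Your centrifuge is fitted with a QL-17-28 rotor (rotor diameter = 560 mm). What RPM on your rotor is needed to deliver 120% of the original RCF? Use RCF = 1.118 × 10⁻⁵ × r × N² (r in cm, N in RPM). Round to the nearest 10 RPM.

RCF_original = 1.118 × 10⁻⁵ × 22.4 × (10950)² = 1.118 × 10⁻⁵ × 22.4 × 119,902,500 ≈ 30,027.4 × g
Target RCF = 1.2 × 30,027.4 ≈ 36,032.9 × g
Your rotor: r = 560 mm / 2 = 280 mm = 28 cm
36,032.9 = 1.118 × 10⁻⁵ × 28 × N²
N² = 36,032.9 / (31.304 × 10⁻⁵) = 115,106,376
N ≈ √115,106,376 ≈ 10,728.8

≈ 10730 RPM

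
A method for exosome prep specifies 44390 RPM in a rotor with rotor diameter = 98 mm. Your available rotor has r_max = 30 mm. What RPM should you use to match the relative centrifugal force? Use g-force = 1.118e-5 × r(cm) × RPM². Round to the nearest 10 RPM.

56730 RPM

Original rotor: r = 98 mm / 2 = 49 mm = 4.9 cm
RCF_original = 1.118 × 10⁻⁵ × 4.9 × (44390)² = 1.118 × 10⁻⁵ × 4.9 × 1,970,472,100 ≈ 107,946.4 × g
Your rotor: r = 30 mm = 3.0 cm
107,946.4 = 1.118 × 10⁻⁵ × 3 × N²
N² = 107,946.4 / (3.354 × 10⁻⁵) = 3,218,437,686
N ≈ √3,218,437,686 ≈ 56,731.3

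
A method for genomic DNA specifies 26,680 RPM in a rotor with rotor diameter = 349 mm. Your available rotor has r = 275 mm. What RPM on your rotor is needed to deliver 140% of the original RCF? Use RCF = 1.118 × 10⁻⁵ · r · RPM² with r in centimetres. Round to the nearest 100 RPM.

25100 RPM

Original rotor: r = 349 mm / 2 = 174.5 mm = 17.45 cm
RCF_original = 1.118 × 10⁻⁵ × 17.45 × (26680)² = 1.118 × 10⁻⁵ × 17.45 × 711,822,400 ≈ 138,870.1 × g
Target RCF = 1.4 × 138,870.1 ≈ 194,418.1 × g
Your rotor: r = 275 mm = 27.5 cm
194,418.1 = 1.118 × 10⁻⁵ × 27.5 × N²
N² = 194,418.1 / (30.745 × 10⁻⁵) = 632,356,806
N ≈ √632,356,806 ≈ 25,146.7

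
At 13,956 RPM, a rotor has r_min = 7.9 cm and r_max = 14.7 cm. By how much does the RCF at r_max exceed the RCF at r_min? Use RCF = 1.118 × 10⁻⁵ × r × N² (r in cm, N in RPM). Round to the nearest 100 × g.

RCF_max = 1.118 × 10⁻⁵ × 14.7 × (13956)² = 1.118 × 10⁻⁵ × 14.7 × 194,769,936 ≈ 32,009.7 × g
RCF_min = 1.118 × 10⁻⁵ × 7.9 × (13956)² = 1.118 × 10⁻⁵ × 7.9 × 194,769,936 ≈ 17,202.5 × g
ΔRCF = 32,009.7 − 17,202.5 = 14,807.2

14800 g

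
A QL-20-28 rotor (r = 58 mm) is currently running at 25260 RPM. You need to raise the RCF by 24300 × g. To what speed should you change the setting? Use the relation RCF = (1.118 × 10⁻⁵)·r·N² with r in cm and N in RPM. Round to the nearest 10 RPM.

r = 58 mm = 5.8 cm
Current RCF = 1.118 × 10⁻⁵ × 5.8 × (25260)² = 1.118 × 10⁻⁵ × 5.8 × 638,067,600 ≈ 41,374.9 × g
Target RCF = 41,374.9 + 24,300 = 65,674.9 × g
N² = 65,674.9 / (6.4844 × 10⁻⁵) = 1,012,813,830
N ≈ √1,012,813,830 ≈ 31,824.7

31820 RPM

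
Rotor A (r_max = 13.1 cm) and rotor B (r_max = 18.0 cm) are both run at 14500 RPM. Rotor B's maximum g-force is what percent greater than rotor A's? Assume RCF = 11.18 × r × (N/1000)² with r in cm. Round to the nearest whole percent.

At equal RPM, RCF scales linearly with r: ratio = 18.0 / 13.1 = 1.3740.
So rotor B delivers 37.4% more g-force.

37%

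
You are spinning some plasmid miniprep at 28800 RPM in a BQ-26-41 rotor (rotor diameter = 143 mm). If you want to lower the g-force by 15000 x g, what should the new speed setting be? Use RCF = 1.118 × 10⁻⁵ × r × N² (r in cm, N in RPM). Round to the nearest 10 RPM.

≈ 25330 RPM

r = 143 mm / 2 = 71.5 mm = 7.15 cm
Current RCF = 1.118 × 10⁻⁵ × 7.15 × (28800)² = 1.118 × 10⁻⁵ × 7.15 × 829,440,000 ≈ 66,302.9 × g
Target RCF = 66,302.9 − 15,000 = 51,302.9 × g
N² = 51,302.9 / (7.9937 × 10⁻⁵) = 641,791,661
N ≈ √641,791,661 ≈ 25,333.6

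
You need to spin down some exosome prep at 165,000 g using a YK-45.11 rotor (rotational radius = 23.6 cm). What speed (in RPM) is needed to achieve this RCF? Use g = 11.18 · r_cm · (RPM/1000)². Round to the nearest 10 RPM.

N ≈ 25010 RPM

RCF = 11.18 × r × (N/1000)²
165,000 = 11.18 × 23.6 × (N/1000)²
(N/1000)² = 165,000 / 263.848 = 625.3601
N = 1000 × √625.3601 ≈ 25,007.2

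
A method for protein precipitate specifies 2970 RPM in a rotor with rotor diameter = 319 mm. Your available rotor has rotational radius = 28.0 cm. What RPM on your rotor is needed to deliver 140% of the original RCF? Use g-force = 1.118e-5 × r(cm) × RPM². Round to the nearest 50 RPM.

Original rotor: r = 319 mm / 2 = 159.5 mm = 15.95 cm
RCF_original = 1.118 × 10⁻⁵ × 15.95 × (2970)² = 1.118 × 10⁻⁵ × 15.95 × 8,820,900 ≈ 1,573 × g
Target RCF = 1.4 × 1,573 ≈ 2,202.2 × g
2,202.2 = 1.118 × 10⁻⁵ × 28 × N²
N² = 2,202.2 / (31.304 × 10⁻⁵) = 7,034,884
N ≈ √7,034,884 ≈ 2,652.3

2650 RPM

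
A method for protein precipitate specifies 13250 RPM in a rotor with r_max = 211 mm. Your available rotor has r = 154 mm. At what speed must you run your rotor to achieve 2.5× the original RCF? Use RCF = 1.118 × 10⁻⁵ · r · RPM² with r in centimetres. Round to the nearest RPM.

Original rotor: r = 211 mm = 21.1 cm
RCF = 1.118 × 10⁻⁵ × r × N²
RCF_original = 1.118 × 10⁻⁵ × 21.1 × (13250)² = 1.118 × 10⁻⁵ × 21.1 × 175,562,500 ≈ 41,414.8 × g
Target RCF = 2.5 × 41,414.8 ≈ 103,537 × g
Your rotor: r = 154 mm = 15.4 cm
103,537 = 1.118 × 10⁻⁵ × 15.4 × N²
N² = 103,537 / (17.2172 × 10⁻⁵) = 601,357,944
N ≈ √601,357,944 ≈ 24,522.6

24523 RPM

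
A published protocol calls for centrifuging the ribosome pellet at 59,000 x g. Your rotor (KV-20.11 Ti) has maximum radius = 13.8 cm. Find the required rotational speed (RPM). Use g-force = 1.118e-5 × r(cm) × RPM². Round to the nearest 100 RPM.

59,000 = 1.118 × 10⁻⁵ × 13.8 × N²
N² = 59,000 / (15.4284 × 10⁻⁵) = 382,411,656
N ≈ √382,411,656 ≈ 19,555.3

≈ 19600 RPM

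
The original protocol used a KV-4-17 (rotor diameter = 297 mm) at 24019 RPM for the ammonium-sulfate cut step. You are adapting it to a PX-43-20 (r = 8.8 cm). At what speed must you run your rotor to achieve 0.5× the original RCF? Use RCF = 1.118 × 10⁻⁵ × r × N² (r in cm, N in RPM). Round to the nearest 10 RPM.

22060 RPM

Original rotor: r = 297 mm / 2 = 148.5 mm = 14.85 cm
RCF_original = 1.118 × 10⁻⁵ × 14.85 × (24019)² = 1.118 × 10⁻⁵ × 14.85 × 576,912,361 ≈ 95,780.7 × g
Target RCF = 0.5 × 95,780.7 ≈ 47,890.3 × g
47,890.3 = 1.118 × 10⁻⁵ × 8.8 × N²
N² = 47,890.3 / (9.8384 × 10⁻⁵) = 486,769,190
N ≈ √486,769,190 ≈ 22,062.8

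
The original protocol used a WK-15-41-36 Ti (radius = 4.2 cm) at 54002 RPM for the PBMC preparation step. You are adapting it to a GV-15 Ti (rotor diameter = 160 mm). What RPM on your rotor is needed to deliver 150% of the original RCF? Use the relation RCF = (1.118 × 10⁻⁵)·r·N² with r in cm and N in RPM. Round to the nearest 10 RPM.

RCF_original = 1.118 × 10⁻⁵ × 4.2 × (54002)² = 1.118 × 10⁻⁵ × 4.2 × 2,916,216,004 ≈ 136,933.8 × g
Target RCF = 1.5 × 136,933.8 ≈ 205,400.7 × g
Your rotor: r = 160 mm / 2 = 80 mm = 8 cm
205,400.7 = 1.118 × 10⁻⁵ × 8 × N²
N² = 205,400.7 / (8.944 × 10⁻⁵) = 2,296,519,454
N ≈ √2,296,519,454 ≈ 47,922.0

≈ 47920 RPM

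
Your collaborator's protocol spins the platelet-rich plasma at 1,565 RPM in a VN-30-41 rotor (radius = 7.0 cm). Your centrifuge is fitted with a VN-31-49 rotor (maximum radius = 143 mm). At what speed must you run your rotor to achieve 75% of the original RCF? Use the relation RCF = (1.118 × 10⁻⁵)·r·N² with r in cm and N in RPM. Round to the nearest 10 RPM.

≈ 950 RPM

RCF = 1.118 × 10⁻⁵ × r × N²
RCF_original = 1.118 × 10⁻⁵ × 7 × (1565)² = 1.118 × 10⁻⁵ × 7 × 2,449,225 ≈ 191.7 × g
Target RCF = 0.75 × 191.7 ≈ 143.8 × g
Your rotor: r = 143 mm = 14.3 cm
143.8 = 1.118 × 10⁻⁵ × 14.3 × N²
N² = 143.8 / (15.9874 × 10⁻⁵) = 899,458
N ≈ √899,458 ≈ 948.4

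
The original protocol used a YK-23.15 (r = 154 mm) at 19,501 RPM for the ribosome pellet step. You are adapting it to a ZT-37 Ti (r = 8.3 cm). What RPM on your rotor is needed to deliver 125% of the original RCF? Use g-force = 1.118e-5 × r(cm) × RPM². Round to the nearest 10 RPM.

Original rotor: r = 154 mm = 15.4 cm
RCF_original = 1.118 × 10⁻⁵ × 15.4 × (19501)² = 1.118 × 10⁻⁵ × 15.4 × 380,289,001 ≈ 65,475.1 × g
Target RCF = 1.25 × 65,475.1 ≈ 81,843.9 × g
81,843.9 = 1.118 × 10⁻⁵ × 8.3 × N²
N² = 81,843.9 / (9.2794 × 10⁻⁵) = 881,995,603
N ≈ √881,995,603 ≈ 29,698.4

29700 RPM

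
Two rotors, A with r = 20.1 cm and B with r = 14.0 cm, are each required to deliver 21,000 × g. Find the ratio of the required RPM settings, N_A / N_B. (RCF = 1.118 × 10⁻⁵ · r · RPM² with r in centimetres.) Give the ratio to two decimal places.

0.83

At fixed RCF, N ∝ 1/√r, so N_A/N_B = √(r_B/r_A) = √(14.0/20.1) = √0.696517 = 0.8346.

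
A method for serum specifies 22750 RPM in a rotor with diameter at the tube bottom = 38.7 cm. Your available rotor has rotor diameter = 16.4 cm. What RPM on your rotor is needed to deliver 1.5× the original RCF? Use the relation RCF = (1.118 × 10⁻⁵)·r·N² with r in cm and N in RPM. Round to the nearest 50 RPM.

Original rotor: r = 38.7 / 2 = 19.35 cm
RCF_original = 1.118 × 10⁻⁵ × 19.35 × (22750)² = 1.118 × 10⁻⁵ × 19.35 × 517,562,500 ≈ 111,965.8 × g
Target RCF = 1.5 × 111,965.8 ≈ 167,948.7 × g
Your rotor: r = 16.4 / 2 = 8.2 cm
167,948.7 = 1.118 × 10⁻⁵ × 8.2 × N²
N² = 167,948.7 / (9.1676 × 10⁻⁵) = 1,831,981,107
N ≈ √1,831,981,107 ≈ 42,801.6

42800 RPM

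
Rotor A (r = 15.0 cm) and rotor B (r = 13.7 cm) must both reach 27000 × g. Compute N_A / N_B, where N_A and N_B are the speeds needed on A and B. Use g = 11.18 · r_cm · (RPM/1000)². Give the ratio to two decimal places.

At fixed RCF, N ∝ 1/√r, so N_A/N_B = √(r_B/r_A) = √(13.7/15.0) = √0.913333 = 0.9557.

0.96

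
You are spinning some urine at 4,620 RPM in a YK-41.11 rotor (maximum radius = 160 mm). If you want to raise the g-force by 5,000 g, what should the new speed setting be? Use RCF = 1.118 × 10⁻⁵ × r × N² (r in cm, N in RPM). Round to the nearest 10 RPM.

N₂ ≈ 7020 RPM

r = 160 mm = 16.0 cm
Current RCF = 1.118 × 10⁻⁵ × 16 × (4620)² = 1.118 × 10⁻⁵ × 16 × 21,344,400 ≈ 3,818.1 × g
Target RCF = 3,818.1 + 5,000 = 8,818.1 × g
N² = 8,818.1 / (17.888 × 10⁻⁵) = 49,296,176
N ≈ √49,296,176 ≈ 7,021.1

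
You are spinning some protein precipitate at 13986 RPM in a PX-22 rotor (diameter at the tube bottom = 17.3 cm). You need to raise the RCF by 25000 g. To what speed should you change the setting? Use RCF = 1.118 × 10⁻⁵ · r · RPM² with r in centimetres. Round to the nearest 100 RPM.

N₂ ≈ 21300 RPM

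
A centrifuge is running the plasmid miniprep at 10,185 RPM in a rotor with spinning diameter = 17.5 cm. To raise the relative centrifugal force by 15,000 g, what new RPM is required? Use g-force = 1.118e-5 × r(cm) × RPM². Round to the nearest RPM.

≈ 16033 RPM

r = 17.5 / 2 = 8.75 cm
Current RCF = 1.118 × 10⁻⁵ × 8.75 × (10185)² = 1.118 × 10⁻⁵ × 8.75 × 103,734,225 ≈ 10,147.8 × g
Target RCF = 10,147.8 + 15,000 = 25,147.8 × g
N² = 25,147.8 / (9.7825 × 10⁻⁵) = 257,069,256
N ≈ √257,069,256 ≈ 16,033.4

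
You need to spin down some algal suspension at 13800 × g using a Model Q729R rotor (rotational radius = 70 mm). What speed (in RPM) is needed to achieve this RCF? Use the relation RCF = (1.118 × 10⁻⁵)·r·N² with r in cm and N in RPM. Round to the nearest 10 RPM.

N ≈ 13280 RPM

r = 70 mm = 7.0 cm
13,800 = 1.118 × 10⁻⁵ × 7 × N²
N² = 13,800 / (7.826 × 10⁻⁵) = 176,335,293
N ≈ √176,335,293 ≈ 13,279.1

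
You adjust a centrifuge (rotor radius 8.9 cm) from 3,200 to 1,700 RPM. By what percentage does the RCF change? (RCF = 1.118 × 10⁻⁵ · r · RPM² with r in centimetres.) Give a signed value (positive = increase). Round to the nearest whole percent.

-72%

RCF ∝ N², so the ratio is (1700/3200)² = (0.531250)² = 0.2822.
Change = 0.2822 − 1 = -0.7178 → -71.8%.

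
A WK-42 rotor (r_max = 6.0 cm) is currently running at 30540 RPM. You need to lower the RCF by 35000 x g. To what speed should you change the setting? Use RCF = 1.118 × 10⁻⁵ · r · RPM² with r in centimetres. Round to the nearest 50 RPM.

Current RCF = 1.118 × 10⁻⁵ × 6 × (30540)² = 1.118 × 10⁻⁵ × 6 × 932,691,600 ≈ 62,565 × g
Target RCF = 62,565 − 35,000 = 27,565 × g
N² = 27,565 / (6.708 × 10⁻⁵) = 410,927,251
N ≈ √410,927,251 ≈ 20,271.3

20250 RPM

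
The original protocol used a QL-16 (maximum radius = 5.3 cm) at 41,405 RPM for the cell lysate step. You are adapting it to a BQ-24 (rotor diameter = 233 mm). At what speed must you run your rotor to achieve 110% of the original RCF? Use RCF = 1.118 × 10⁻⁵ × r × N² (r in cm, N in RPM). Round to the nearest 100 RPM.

≈ 29300 RPM

RCF_original = 1.118 × 10⁻⁵ × 5.3 × (41405)² = 1.118 × 10⁻⁵ × 5.3 × 1,714,374,025 ≈ 101,583.5 × g
Target RCF = 1.1 × 101,583.5 ≈ 111,741.9 × g
Your rotor: r = 233 mm / 2 = 116.5 mm = 11.65 cm
111,741.9 = 1.118 × 10⁻⁵ × 11.65 × N²
N² = 111,741.9 / (13.0247 × 10⁻⁵) = 857,923,023
N ≈ √857,923,023 ≈ 29,290.3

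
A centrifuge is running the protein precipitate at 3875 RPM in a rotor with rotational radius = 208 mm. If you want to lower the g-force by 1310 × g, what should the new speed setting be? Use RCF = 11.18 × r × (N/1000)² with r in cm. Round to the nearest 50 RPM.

r = 208 mm = 20.8 cm
Current RCF = 11.18 × 20.8 × (3.875)² = 11.18 × 20.8 × 15.015625 ≈ 3,491.8 × g
Target RCF = 3,491.8 − 1,310 = 2,181.8 × g
(N/1000)² = 2,181.8 / 232.544 = 9.38231
N = 1000 × √9.38231 ≈ 3,063.1

≈ 3050 RPM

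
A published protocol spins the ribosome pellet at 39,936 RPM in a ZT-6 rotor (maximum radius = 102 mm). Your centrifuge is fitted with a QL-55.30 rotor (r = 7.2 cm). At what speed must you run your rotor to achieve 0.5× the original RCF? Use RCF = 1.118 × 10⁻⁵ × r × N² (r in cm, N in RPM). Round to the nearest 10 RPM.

Original rotor: r = 102 mm = 10.2 cm
RCF = 1.118 × 10⁻⁵ × r × N²
RCF_original = 1.118 × 10⁻⁵ × 10.2 × (39936)² = 1.118 × 10⁻⁵ × 10.2 × 1,594,884,096 ≈ 181,874.2 × g
Target RCF = 0.5 × 181,874.2 ≈ 90,937.1 × g
90,937.1 = 1.118 × 10⁻⁵ × 7.2 × N²
N² = 90,937.1 / (8.0496 × 10⁻⁵) = 1,129,709,551
N ≈ √1,129,709,551 ≈ 33,611.2

≈ 33610 RPM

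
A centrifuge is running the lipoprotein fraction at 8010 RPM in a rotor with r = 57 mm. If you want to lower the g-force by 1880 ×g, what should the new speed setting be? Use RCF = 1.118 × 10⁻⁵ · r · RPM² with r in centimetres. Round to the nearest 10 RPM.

N₂ ≈ 5890 RPM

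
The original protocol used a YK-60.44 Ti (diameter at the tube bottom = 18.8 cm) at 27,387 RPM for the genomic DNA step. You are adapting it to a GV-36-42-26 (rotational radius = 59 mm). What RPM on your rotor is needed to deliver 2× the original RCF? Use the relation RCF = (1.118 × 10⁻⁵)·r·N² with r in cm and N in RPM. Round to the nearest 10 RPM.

48890 RPM

Original rotor: r = 18.8 / 2 = 9.4 cm
RCF_original = 1.118 × 10⁻⁵ × 9.4 × (27387)² = 1.118 × 10⁻⁵ × 9.4 × 750,047,769 ≈ 78,824 × g
Target RCF = 2 × 78,824 ≈ 157,648 × g
Your rotor: r = 59 mm = 5.9 cm
157,648 = 1.118 × 10⁻⁵ × 5.9 × N²
N² = 157,648 / (6.5962 × 10⁻⁵) = 2,389,982,111
N ≈ √2,389,982,111 ≈ 48,887.4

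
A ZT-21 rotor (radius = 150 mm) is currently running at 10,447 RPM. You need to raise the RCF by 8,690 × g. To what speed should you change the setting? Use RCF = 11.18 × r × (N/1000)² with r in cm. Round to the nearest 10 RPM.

N₂ ≈ 12690 RPM

r = 150 mm = 15.0 cm
Current RCF = 11.18 × 15 × (10.447)² = 11.18 × 15 × 109.139809 ≈ 18,302.7 × g
Target RCF = 18,302.7 + 8,690 = 26,992.7 × g
(N/1000)² = 26,992.7 / 167.7 = 160.9583
N = 1000 × √160.9583 ≈ 12,686.9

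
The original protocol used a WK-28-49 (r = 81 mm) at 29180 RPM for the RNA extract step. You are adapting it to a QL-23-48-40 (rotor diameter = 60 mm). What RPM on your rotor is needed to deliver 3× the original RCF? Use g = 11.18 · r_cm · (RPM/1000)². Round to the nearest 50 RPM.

≈ 83050 RPM

Original rotor: r = 81 mm = 8.1 cm
RCF_original = 11.18 × 8.1 × (29.18)² = 11.18 × 8.1 × 851.4724 ≈ 77,107.6 × g
Target RCF = 3 × 77,107.6 ≈ 231,322.8 × g
Your rotor: r = 60 mm / 2 = 30 mm = 3 cm
231,322.8 = 11.18 × 3 × (N/1000)²
(N/1000)² = 231,322.8 / 33.54 = 6896.923
N = 1000 × √6896.923 ≈ 83,047.7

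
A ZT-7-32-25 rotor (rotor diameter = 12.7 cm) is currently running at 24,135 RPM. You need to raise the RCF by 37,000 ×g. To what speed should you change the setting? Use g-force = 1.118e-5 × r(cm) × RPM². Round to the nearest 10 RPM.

r = 12.7 / 2 = 6.35 cm
Current RCF = 1.118 × 10⁻⁵ × 6.35 × (24135)² = 1.118 × 10⁻⁵ × 6.35 × 582,498,225 ≈ 41,353.3 × g
Target RCF = 41,353.3 + 37,000 = 78,353.3 × g
N² = 78,353.3 / (7.0993 × 10⁻⁵) = 1,103,676,419
N ≈ √1,103,676,419 ≈ 33,221.6

33220 RPM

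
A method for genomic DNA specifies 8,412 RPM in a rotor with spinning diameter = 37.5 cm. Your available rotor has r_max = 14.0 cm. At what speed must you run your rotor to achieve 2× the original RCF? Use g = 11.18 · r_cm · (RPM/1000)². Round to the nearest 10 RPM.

13770 RPM

Original rotor: r = 37.5 / 2 = 18.75 cm
RCF_original = 11.18 × 18.75 × (8.412)² = 11.18 × 18.75 × 70.761744 ≈ 14,833.4 × g
Target RCF = 2 × 14,833.4 ≈ 29,666.8 × g
29,666.8 = 11.18 × 14 × (N/1000)²
(N/1000)² = 29,666.8 / 156.52 = 189.54
N = 1000 × √189.54 ≈ 13,767.4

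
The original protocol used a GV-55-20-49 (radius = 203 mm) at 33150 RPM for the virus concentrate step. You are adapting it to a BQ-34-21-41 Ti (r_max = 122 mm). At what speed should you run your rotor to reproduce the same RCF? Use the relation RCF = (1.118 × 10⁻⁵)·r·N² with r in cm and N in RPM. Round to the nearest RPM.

≈ 42761 RPM

Original rotor: r = 203 mm = 20.3 cm
RCF_original = 1.118 × 10⁻⁵ × 20.3 × (33150)² = 1.118 × 10⁻⁵ × 20.3 × 1,098,922,500 ≈ 249,404.9 × g
Your rotor: r = 122 mm = 12.2 cm
249,404.9 = 1.118 × 10⁻⁵ × 12.2 × N²
N² = 249,404.9 / (13.6396 × 10⁻⁵) = 1,828,535,294
N ≈ √1,828,535,294 ≈ 42,761.4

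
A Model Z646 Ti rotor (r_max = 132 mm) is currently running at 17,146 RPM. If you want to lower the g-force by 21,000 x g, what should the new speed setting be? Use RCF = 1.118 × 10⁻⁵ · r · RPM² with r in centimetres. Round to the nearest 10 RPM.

N₂ ≈ 12320 RPM

r = 132 mm = 13.2 cm
Current RCF = 1.118 × 10⁻⁵ × 13.2 × (17146)² = 1.118 × 10⁻⁵ × 13.2 × 293,985,316 ≈ 43,385.2 × g
Target RCF = 43,385.2 − 21,000 = 22,385.2 × g
N² = 22,385.2 / (14.7576 × 10⁻⁵) = 151,685,911
N ≈ √151,685,911 ≈ 12,316.1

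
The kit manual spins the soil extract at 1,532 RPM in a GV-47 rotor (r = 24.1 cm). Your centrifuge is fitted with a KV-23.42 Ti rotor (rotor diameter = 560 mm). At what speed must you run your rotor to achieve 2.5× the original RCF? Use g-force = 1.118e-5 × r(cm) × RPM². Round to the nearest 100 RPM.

2200 RPM

RCF_original = 1.118 × 10⁻⁵ × 24.1 × (1532)² = 1.118 × 10⁻⁵ × 24.1 × 2,347,024 ≈ 632.4 × g
Target RCF = 2.5 × 632.4 ≈ 1,581 × g
Your rotor: r = 560 mm / 2 = 280 mm = 28 cm
1,581 = 1.118 × 10⁻⁵ × 28 × N²
N² = 1,581 / (31.304 × 10⁻⁵) = 5,050,473
N ≈ √5,050,473 ≈ 2,247.3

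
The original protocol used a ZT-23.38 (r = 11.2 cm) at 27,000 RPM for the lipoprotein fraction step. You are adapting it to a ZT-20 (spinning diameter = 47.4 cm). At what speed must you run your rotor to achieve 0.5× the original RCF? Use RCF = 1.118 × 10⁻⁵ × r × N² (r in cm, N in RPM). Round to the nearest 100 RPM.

13100 RPM

RCF_original = 1.118 × 10⁻⁵ × 11.2 × (27000)² = 1.118 × 10⁻⁵ × 11.2 × 729,000,000 ≈ 91,282.5 × g
Target RCF = 0.5 × 91,282.5 ≈ 45,641.2 × g
Your rotor: r = 47.4 / 2 = 23.7 cm
45,641.2 = 1.118 × 10⁻⁵ × 23.7 × N²
N² = 45,641.2 / (26.4966 × 10⁻⁵) = 172,253,044
N ≈ √172,253,044 ≈ 13,124.5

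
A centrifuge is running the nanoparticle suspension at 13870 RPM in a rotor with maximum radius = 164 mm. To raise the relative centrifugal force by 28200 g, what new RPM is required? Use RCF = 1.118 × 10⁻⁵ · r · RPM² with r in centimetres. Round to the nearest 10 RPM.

≈ 18610 RPM

r = 164 mm = 16.4 cm
Current RCF = 1.118 × 10⁻⁵ × 16.4 × (13870)² = 1.118 × 10⁻⁵ × 16.4 × 192,376,900 ≈ 35,272.7 × g
Target RCF = 35,272.7 + 28,200 = 63,472.7 × g
N² = 63,472.7 / (18.3352 × 10⁻⁵) = 346,179,480
N ≈ √346,179,480 ≈ 18,605.9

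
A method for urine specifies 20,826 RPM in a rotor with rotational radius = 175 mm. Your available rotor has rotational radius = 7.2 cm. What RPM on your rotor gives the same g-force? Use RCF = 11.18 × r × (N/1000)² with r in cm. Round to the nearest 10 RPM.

≈ 32470 RPM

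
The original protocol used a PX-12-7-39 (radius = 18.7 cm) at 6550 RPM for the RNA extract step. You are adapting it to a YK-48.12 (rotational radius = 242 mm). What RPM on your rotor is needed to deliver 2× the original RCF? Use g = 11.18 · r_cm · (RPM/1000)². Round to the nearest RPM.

≈ 8143 RPM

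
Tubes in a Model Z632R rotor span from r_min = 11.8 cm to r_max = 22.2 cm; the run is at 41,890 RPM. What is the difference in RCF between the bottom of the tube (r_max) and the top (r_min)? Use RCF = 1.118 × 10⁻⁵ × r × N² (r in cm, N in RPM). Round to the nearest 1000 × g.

ΔRCF = 1.118 × 10⁻⁵ × (r_max − r_min) × N² = 1.118 × 10⁻⁵ × 10.4 × 1,754,772,100 ≈ 204,030.9

204000 ×g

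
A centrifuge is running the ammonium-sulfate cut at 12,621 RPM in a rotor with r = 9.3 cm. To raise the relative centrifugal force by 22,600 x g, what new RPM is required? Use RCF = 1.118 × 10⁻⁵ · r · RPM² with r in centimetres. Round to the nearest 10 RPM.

≈ 19410 RPM

Current RCF = 1.118 × 10⁻⁵ × 9.3 × (12621)² = 1.118 × 10⁻⁵ × 9.3 × 159,289,641 ≈ 16,562 × g
Target RCF = 16,562 + 22,600 = 39,162 × g
N² = 39,162 / (10.3974 × 10⁻⁵) = 376,651,855
N ≈ √376,651,855 ≈ 19,407.5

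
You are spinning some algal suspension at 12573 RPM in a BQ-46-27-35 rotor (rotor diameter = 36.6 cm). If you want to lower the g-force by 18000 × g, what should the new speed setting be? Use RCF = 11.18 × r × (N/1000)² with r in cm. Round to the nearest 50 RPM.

≈ 8350 RPM

r = 36.6 / 2 = 18.3 cm
Current RCF = 11.18 × 18.3 × (12.573)² = 11.18 × 18.3 × 158.080329 ≈ 32,342.3 × g
Target RCF = 32,342.3 − 18,000 = 14,342.3 × g
(N/1000)² = 14,342.3 / 204.594 = 70.10127
N = 1000 × √70.10127 ≈ 8,372.7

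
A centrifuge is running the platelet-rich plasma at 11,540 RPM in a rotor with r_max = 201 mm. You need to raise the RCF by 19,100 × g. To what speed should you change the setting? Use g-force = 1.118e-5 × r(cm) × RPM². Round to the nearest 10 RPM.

14770 RPM

r = 201 mm = 20.1 cm
Current RCF = 1.118 × 10⁻⁵ × 20.1 × (11540)² = 1.118 × 10⁻⁵ × 20.1 × 133,171,600 ≈ 29,926.1 × g
Target RCF = 29,926.1 + 19,100 = 49,026.1 × g
N² = 49,026.1 / (22.4718 × 10⁻⁵) = 218,167,214
N ≈ √218,167,214 ≈ 14,770.5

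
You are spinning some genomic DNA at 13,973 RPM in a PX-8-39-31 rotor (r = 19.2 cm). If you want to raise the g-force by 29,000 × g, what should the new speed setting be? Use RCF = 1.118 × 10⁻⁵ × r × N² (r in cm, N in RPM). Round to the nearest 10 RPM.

Current RCF = 1.118 × 10⁻⁵ × 19.2 × (13973)² = 1.118 × 10⁻⁵ × 19.2 × 195,244,729 ≈ 41,910.5 × g
Target RCF = 41,910.5 + 29,000 = 70,910.5 × g
N² = 70,910.5 / (21.4656 × 10⁻⁵) = 330,344,831
N ≈ √330,344,831 ≈ 18,175.4

18180 RPM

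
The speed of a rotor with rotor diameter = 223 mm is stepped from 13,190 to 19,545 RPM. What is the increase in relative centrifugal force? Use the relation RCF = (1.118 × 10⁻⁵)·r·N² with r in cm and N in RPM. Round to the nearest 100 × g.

≈ 25900 g

r = 223 mm / 2 = 111.5 mm = 11.15 cm
RCF₁ = 1.118 × 10⁻⁵ × 11.15 × (13190)² = 1.118 × 10⁻⁵ × 11.15 × 173,976,100 ≈ 21,687.3 × g
RCF₂ = 1.118 × 10⁻⁵ × 11.15 × (19545)² = 1.118 × 10⁻⁵ × 11.15 × 382,007,025 ≈ 47,619.8 × g
Increase = 47,619.8 − 21,687.3 = 25,932.5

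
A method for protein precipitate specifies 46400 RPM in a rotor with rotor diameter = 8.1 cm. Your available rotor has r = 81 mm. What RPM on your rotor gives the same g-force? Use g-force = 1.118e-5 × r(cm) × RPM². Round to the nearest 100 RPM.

32800 RPM

Original rotor: r = 8.1 / 2 = 4.05 cm
RCF = 1.118 × 10⁻⁵ × r × N²
RCF_original = 1.118 × 10⁻⁵ × 4.05 × (46400)² = 1.118 × 10⁻⁵ × 4.05 × 2,152,960,000 ≈ 97,483.9 × g
Your rotor: r = 81 mm = 8.1 cm
97,483.9 = 1.118 × 10⁻⁵ × 8.1 × N²
N² = 97,483.9 / (9.0558 × 10⁻⁵) = 1,076,480,267
N ≈ √1,076,480,267 ≈ 32,809.8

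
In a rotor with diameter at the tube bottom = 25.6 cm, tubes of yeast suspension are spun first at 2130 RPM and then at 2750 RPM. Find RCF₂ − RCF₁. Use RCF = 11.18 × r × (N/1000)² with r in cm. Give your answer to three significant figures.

r = 25.6 / 2 = 12.8 cm
RCF₁ = 11.18 × 12.8 × (2.13)² = 11.18 × 12.8 × 4.5369 ≈ 649.2 × g
RCF₂ = 11.18 × 12.8 × (2.75)² = 11.18 × 12.8 × 7.5625 ≈ 1,082.2 × g
Increase = 1,082.2 − 649.2 = 433

433 x g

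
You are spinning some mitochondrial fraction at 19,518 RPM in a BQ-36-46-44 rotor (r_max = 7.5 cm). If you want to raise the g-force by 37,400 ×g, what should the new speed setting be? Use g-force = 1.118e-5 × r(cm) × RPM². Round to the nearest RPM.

Current RCF = 1.118 × 10⁻⁵ × 7.5 × (19518)² = 1.118 × 10⁻⁵ × 7.5 × 380,952,324 ≈ 31,942.9 × g
Target RCF = 31,942.9 + 37,400 = 69,342.9 × g
N² = 69,342.9 / (8.385 × 10⁻⁵) = 826,987,478
N ≈ √826,987,478 ≈ 28,757.4

N₂ ≈ 28757 RPM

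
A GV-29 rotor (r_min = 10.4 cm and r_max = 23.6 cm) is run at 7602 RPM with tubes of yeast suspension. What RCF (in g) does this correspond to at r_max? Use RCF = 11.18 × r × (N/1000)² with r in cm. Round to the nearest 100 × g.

Use r_max = 23.6 cm.
RCF = 11.18 × 23.6 × (7.602)² = 11.18 × 23.6 × 57.790404 ≈ 15,247.9 × g

RCF ≈ 15200 g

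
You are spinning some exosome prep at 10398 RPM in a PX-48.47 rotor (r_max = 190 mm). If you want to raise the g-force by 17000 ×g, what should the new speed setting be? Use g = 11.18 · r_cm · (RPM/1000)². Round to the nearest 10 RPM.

r = 190 mm = 19.0 cm
Current RCF = 11.18 × 19 × (10.398)² = 11.18 × 19 × 108.118404 ≈ 22,966.5 × g
Target RCF = 22,966.5 + 17,000 = 39,966.5 × g
(N/1000)² = 39,966.5 / 212.42 = 188.1485
N = 1000 × √188.1485 ≈ 13,716.7

N₂ ≈ 13720 RPM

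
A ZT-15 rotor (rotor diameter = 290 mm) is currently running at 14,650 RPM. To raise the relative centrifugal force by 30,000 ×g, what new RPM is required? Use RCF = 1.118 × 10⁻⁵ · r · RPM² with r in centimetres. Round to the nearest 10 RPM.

N₂ ≈ 19990 RPM

r = 290 mm / 2 = 145 mm = 14.5 cm
Current RCF = 1.118 × 10⁻⁵ × 14.5 × (14650)² = 1.118 × 10⁻⁵ × 14.5 × 214,622,500 ≈ 34,792.5 × g
Target RCF = 34,792.5 + 30,000 = 64,792.5 × g
N² = 64,792.5 / (16.211 × 10⁻⁵) = 399,682,314
N ≈ √399,682,314 ≈ 19,992.1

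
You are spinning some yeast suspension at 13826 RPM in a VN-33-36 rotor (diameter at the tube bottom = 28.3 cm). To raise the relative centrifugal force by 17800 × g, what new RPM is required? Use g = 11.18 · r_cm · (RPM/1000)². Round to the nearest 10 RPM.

r = 28.3 / 2 = 14.15 cm
Current RCF = 11.18 × 14.15 × (13.826)² = 11.18 × 14.15 × 191.158276 ≈ 30,240.7 × g
Target RCF = 30,240.7 + 17,800 = 48,040.7 × g
(N/1000)² = 48,040.7 / 158.197 = 303.6764
N = 1000 × √303.6764 ≈ 17,426.3

17430 RPM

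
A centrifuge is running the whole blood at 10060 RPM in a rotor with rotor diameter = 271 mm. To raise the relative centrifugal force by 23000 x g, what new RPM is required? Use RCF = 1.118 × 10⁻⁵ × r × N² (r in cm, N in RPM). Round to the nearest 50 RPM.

N₂ ≈ 15900 RPM

r = 271 mm / 2 = 135.5 mm = 13.55 cm
Current RCF = 1.118 × 10⁻⁵ × 13.55 × (10060)² = 1.118 × 10⁻⁵ × 13.55 × 101,203,600 ≈ 15,331.2 × g
Target RCF = 15,331.2 + 23,000 = 38,331.2 × g
N² = 38,331.2 / (15.1489 × 10⁻⁵) = 253,029,593
N ≈ √253,029,593 ≈ 15,906.9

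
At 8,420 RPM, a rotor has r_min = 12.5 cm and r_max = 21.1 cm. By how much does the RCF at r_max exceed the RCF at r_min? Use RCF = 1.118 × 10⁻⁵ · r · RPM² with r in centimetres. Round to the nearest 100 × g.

RCF_max = 1.118 × 10⁻⁵ × 21.1 × (8420)² = 1.118 × 10⁻⁵ × 21.1 × 70,896,400 ≈ 16,724.3 × g
RCF_min = 1.118 × 10⁻⁵ × 12.5 × (8420)² = 1.118 × 10⁻⁵ × 12.5 × 70,896,400 ≈ 9,907.8 × g
ΔRCF = 16,724.3 − 9,907.8 = 6,816.5

6800 ×g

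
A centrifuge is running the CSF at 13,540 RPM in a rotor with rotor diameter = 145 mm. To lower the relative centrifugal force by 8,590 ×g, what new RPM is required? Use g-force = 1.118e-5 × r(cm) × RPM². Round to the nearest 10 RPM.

8800 RPM

r = 145 mm / 2 = 72.5 mm = 7.25 cm
Current RCF = 1.118 × 10⁻⁵ × 7.25 × (13540)² = 1.118 × 10⁻⁵ × 7.25 × 183,331,600 ≈ 14,859.9 × g
Target RCF = 14,859.9 − 8,590 = 6,269.9 × g
N² = 6,269.9 / (8.1055 × 10⁻⁵) = 77,353,649
N ≈ √77,353,649 ≈ 8,795.1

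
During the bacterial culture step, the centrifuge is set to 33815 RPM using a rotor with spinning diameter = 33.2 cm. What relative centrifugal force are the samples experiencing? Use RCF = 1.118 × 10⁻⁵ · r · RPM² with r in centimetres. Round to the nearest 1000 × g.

r = 33.2 / 2 = 16.6 cm
RCF = 1.118 × 10⁻⁵ × 16.6 × (33815)² = 1.118 × 10⁻⁵ × 16.6 × 1,143,454,225 ≈ 212,211.4 × g

212000 g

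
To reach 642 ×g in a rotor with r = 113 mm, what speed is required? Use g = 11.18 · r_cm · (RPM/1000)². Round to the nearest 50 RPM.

r = 113 mm = 11.3 cm
RCF = 11.18 × r × (N/1000)²
642 = 11.18 × 11.3 × (N/1000)²
(N/1000)² = 642 / 126.334 = 5.081767
N = 1000 × √5.081767 ≈ 2,254.3

≈ 2250 RPM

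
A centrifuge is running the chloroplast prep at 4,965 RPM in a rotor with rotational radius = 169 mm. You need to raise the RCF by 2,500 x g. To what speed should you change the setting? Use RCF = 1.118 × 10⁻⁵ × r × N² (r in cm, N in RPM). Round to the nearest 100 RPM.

N₂ ≈ 6200 RPM

r = 169 mm = 16.9 cm
Current RCF = 1.118 × 10⁻⁵ × 16.9 × (4965)² = 1.118 × 10⁻⁵ × 16.9 × 24,651,225 ≈ 4,657.7 × g
Target RCF = 4,657.7 + 2,500 = 7,157.7 × g
N² = 7,157.7 / (18.8942 × 10⁻⁵) = 37,883,054
N ≈ √37,883,054 ≈ 6,154.9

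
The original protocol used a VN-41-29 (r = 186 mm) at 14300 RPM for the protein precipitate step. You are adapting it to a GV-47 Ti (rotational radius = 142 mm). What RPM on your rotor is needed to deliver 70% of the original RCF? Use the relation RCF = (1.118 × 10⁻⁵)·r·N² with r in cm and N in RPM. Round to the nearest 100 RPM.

Original rotor: r = 186 mm = 18.6 cm
RCF_original = 1.118 × 10⁻⁵ × 18.6 × (14300)² = 1.118 × 10⁻⁵ × 18.6 × 204,490,000 ≈ 42,523.3 × g
Target RCF = 0.7 × 42,523.3 ≈ 29,766.3 × g
Your rotor: r = 142 mm = 14.2 cm
29,766.3 = 1.118 × 10⁻⁵ × 14.2 × N²
N² = 29,766.3 / (15.8756 × 10⁻⁵) = 187,497,165
N ≈ √187,497,165 ≈ 13,693.0

≈ 13700 RPM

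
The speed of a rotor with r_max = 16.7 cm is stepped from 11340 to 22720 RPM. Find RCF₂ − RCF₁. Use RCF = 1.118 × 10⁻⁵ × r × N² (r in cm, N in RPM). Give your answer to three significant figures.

RCF₁ = 1.118 × 10⁻⁵ × 16.7 × (11340)² = 1.118 × 10⁻⁵ × 16.7 × 128,595,600 ≈ 24,009.6 × g
RCF₂ = 1.118 × 10⁻⁵ × 16.7 × (22720)² = 1.118 × 10⁻⁵ × 16.7 × 516,198,400 ≈ 96,377.3 × g
Increase = 96,377.3 − 24,009.6 = 72,367.7

72400 × g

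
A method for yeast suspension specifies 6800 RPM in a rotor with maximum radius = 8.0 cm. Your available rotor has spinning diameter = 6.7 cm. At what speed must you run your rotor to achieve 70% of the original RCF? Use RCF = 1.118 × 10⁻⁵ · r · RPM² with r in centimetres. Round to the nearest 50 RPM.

RCF_original = 1.118 × 10⁻⁵ × 8 × (6800)² = 1.118 × 10⁻⁵ × 8 × 46,240,000 ≈ 4,135.7 × g
Target RCF = 0.7 × 4,135.7 ≈ 2,895 × g
Your rotor: r = 6.7 / 2 = 3.35 cm
2,895 = 1.118 × 10⁻⁵ × 3.35 × N²
N² = 2,895 / (3.7453 × 10⁻⁵) = 77,296,879
N ≈ √77,296,879 ≈ 8,791.9

8800 RPM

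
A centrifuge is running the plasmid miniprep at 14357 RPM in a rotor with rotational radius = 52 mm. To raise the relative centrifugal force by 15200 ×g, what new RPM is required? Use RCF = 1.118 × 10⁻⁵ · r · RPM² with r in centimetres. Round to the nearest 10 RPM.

N₂ ≈ 21620 RPM

r = 52 mm = 5.2 cm
Current RCF = 1.118 × 10⁻⁵ × 5.2 × (14357)² = 1.118 × 10⁻⁵ × 5.2 × 206,123,449 ≈ 11,983.2 × g
Target RCF = 11,983.2 + 15,200 = 27,183.2 × g
N² = 27,183.2 / (5.8136 × 10⁻⁵) = 467,579,469
N ≈ √467,579,469 ≈ 21,623.6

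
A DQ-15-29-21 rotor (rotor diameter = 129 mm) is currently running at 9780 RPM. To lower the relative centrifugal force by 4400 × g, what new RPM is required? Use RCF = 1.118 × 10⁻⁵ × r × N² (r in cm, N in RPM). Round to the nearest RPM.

5885 RPM

r = 129 mm / 2 = 64.5 mm = 6.45 cm
Current RCF = 1.118 × 10⁻⁵ × 6.45 × (9780)² = 1.118 × 10⁻⁵ × 6.45 × 95,648,400 ≈ 6,897.3 × g
Target RCF = 6,897.3 − 4,400 = 2,497.3 × g
N² = 2,497.3 / (7.2111 × 10⁻⁵) = 34,631,332
N ≈ √34,631,332 ≈ 5,884.8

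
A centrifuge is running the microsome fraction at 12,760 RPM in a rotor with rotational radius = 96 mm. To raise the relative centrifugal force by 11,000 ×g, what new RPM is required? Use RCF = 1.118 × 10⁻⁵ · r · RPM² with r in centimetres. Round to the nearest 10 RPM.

r = 96 mm = 9.6 cm
Current RCF = 1.118 × 10⁻⁵ × 9.6 × (12760)² = 1.118 × 10⁻⁵ × 9.6 × 162,817,600 ≈ 17,474.9 × g
Target RCF = 17,474.9 + 11,000 = 28,474.9 × g
N² = 28,474.9 / (10.7328 × 10⁻⁵) = 265,307,282
N ≈ √265,307,282 ≈ 16,288.3

16290 RPM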